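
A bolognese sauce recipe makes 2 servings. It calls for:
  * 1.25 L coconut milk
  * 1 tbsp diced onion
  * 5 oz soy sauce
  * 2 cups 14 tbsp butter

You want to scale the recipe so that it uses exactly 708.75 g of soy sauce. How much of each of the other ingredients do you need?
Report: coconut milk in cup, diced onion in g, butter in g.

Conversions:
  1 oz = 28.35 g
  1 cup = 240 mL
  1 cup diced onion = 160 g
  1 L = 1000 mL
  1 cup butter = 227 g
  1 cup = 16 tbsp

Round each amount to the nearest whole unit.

coconut milk: 26 cup; diced onion: 50 g; butter: 3263 g

The original recipe has 141.75 g of soy sauce, so the scaling factor is 708.75 ÷ 141.75 = 5.
coconut milk: 1.25 L × 5 × 1000 mL/L ÷ 240 mL/cup ≈ 26 cup
diced onion: 1 tbsp × 5 ÷ 16 tbsp/cup × 160 g/cup = 50 g
butter: (2 cup + 14 tbsp = 2.875 cup) × 5 × 227 g/cup ≈ 3263 g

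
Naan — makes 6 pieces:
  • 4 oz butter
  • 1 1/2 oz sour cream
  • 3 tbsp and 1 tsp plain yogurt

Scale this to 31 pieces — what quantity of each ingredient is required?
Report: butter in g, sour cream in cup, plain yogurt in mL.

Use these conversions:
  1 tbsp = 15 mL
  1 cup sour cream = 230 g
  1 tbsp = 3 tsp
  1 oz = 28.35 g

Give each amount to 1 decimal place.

Scaling factor: 31/6.
butter: 4 oz × 31/6 × 28.35 g/oz = 585.9 g
sour cream: 1.5 oz × 31/6 × 28.35 g/oz ÷ 230 g/cup ≈ 1.0 cup
plain yogurt: (3 tbsp + 1 tsp = 10/3 tbsp) × 31/6 × 15 mL/tbsp ≈ 258.3 mL

butter: 585.9 g; sour cream: 1.0 cup; plain yogurt: 258.3 mL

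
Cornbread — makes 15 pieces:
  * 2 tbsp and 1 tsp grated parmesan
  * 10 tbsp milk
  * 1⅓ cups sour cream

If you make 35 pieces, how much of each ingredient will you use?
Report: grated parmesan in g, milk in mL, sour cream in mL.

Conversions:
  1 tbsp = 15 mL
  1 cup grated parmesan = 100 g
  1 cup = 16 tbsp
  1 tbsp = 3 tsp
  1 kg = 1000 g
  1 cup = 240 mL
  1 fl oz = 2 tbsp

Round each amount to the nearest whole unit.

grated parmesan: 34 g; milk: 350 mL; sour cream: 747 mL

Scaling factor: 35/15 = 7/3.
grated parmesan: (2 tbsp + 1 tsp = 7/3 tbsp) × 7/3 ÷ 16 tbsp/cup × 100 g/cup ≈ 34 g
milk: 10 tbsp × 7/3 × 15 mL/tbsp = 350 mL
sour cream: 4/3 cup × 7/3 × 240 mL/cup ≈ 747 mL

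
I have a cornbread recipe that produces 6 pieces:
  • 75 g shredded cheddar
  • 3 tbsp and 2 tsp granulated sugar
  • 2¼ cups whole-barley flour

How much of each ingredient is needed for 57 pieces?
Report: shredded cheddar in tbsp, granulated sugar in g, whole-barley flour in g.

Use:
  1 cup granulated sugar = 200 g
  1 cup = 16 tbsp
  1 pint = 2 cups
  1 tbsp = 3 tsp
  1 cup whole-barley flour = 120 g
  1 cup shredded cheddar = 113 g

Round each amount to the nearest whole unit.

shredded cheddar: 101 tbsp; granulated sugar: 435 g; whole-barley flour: 2565 g

Scaling factor: 57/6 = 19/2 = 9.5.
shredded cheddar: 75 g × 19/2 ÷ 113 g/cup × 16 tbsp/cup ≈ 101 tbsp
granulated sugar: (3 tbsp + 2 tsp = 11/3 tbsp) × 19/2 ÷ 16 tbsp/cup × 200 g/cup ≈ 435 g
whole-barley flour: 2.25 cup × 19/2 × 120 g/cup = 2565 g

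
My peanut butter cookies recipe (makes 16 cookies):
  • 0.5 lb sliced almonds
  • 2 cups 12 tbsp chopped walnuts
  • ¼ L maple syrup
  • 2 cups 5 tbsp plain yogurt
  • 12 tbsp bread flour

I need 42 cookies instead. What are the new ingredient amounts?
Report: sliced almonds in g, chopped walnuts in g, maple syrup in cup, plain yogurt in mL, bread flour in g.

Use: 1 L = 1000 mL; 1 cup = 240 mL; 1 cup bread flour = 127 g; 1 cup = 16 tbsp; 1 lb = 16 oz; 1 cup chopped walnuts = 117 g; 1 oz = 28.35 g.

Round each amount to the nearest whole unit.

sliced almonds: 595 g; chopped walnuts: 845 g; maple syrup: 3 cup; plain yogurt: 1457 mL; bread flour: 250 g

Scaling factor: 42/16 = 21/8 = 2.625.
sliced almonds: 0.5 lb × 21/8 × 16 oz/lb × 28.35 g/oz ≈ 595 g
chopped walnuts: (2 cup + 12 tbsp = 2.75 cup) × 21/8 × 117 g/cup ≈ 845 g
maple syrup: 0.25 L × 21/8 × 1000 mL/L ÷ 240 mL/cup ≈ 3 cup
plain yogurt: (2 cup + 5 tbsp = 2.3125 cup) × 21/8 × 240 mL/cup ≈ 1457 mL
bread flour: 12 tbsp × 21/8 ÷ 16 tbsp/cup × 127 g/cup ≈ 250 g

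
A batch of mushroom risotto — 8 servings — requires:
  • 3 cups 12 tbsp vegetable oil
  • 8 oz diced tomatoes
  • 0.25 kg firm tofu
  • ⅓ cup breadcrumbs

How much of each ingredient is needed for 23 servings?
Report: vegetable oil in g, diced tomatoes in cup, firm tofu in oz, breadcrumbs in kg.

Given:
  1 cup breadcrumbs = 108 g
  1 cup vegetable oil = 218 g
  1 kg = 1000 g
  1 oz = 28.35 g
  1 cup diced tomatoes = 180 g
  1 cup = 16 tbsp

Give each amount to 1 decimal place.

Scaling factor: 23/8 = 2.875.
vegetable oil: (3 cup + 12 tbsp = 3.75 cup) × 23/8 × 218 g/cup ≈ 2350.3 g
diced tomatoes: 8 oz × 23/8 × 28.35 g/oz ÷ 180 g/cup ≈ 3.6 cup
firm tofu: 0.25 kg × 23/8 × 1000 g/kg ÷ 28.35 g/oz ≈ 25.4 oz
breadcrumbs: 1/3 cup × 23/8 × 108 g/cup ÷ 1000 g/kg ≈ 0.1 kg

vegetable oil: 2350.3 g; diced tomatoes: 3.6 cup; firm tofu: 25.4 oz; breadcrumbs: 0.1 kg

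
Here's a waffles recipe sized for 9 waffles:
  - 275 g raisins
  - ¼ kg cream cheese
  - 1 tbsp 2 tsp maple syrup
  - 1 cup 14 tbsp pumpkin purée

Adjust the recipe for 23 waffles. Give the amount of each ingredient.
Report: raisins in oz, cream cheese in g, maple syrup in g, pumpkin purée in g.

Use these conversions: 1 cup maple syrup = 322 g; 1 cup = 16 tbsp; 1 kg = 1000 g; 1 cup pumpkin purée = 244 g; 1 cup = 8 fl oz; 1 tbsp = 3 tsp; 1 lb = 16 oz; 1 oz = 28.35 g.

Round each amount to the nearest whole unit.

raisins: 25 oz; cream cheese: 639 g; maple syrup: 86 g; pumpkin purée: 1169 g

Scaling factor: 23/9.
raisins: 275 g × 23/9 ÷ 28.35 g/oz ≈ 25 oz
cream cheese: 0.25 kg × 23/9 × 1000 g/kg ≈ 639 g
maple syrup: (1 tbsp + 2 tsp = 5/3 tbsp) × 23/9 ÷ 16 tbsp/cup × 322 g/cup ≈ 86 g
pumpkin purée: (1 cup + 14 tbsp = 1.875 cup) × 23/9 × 244 g/cup ≈ 1169 g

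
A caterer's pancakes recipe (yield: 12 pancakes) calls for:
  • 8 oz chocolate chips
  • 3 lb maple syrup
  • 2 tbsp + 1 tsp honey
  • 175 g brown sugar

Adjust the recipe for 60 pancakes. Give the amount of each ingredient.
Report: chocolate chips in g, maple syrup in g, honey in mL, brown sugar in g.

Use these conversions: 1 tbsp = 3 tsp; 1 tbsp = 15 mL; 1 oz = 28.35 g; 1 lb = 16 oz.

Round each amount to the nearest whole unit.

Scaling factor: 60/12 = 5.
chocolate chips: 8 oz × 5 × 28.35 g/oz = 1134 g
maple syrup: 3 lb × 5 × 16 oz/lb × 28.35 g/oz = 6804 g
honey: (2 tbsp + 1 tsp = 7/3 tbsp) × 5 × 15 mL/tbsp = 175 mL
brown sugar: 175 g × 5 = 875 g

chocolate chips: 1134 g; maple syrup: 6804 g; honey: 175 mL; brown sugar: 875 g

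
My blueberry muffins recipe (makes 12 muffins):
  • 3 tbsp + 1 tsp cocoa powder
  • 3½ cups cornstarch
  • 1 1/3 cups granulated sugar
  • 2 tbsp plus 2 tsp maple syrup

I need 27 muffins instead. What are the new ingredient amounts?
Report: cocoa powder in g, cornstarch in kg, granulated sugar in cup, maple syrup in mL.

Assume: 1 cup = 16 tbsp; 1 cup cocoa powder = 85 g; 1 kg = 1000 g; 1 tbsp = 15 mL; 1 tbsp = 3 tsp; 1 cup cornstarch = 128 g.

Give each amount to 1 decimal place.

Scaling factor: 27/12 = 9/4 = 2.25.
cocoa powder: (3 tbsp + 1 tsp = 10/3 tbsp) × 9/4 ÷ 16 tbsp/cup × 85 g/cup ≈ 39.8 g
cornstarch: 3.5 cup × 9/4 × 128 g/cup ÷ 1000 g/kg ≈ 1.0 kg
granulated sugar: 4/3 cup × 9/4 = 3.0 cup
maple syrup: (2 tbsp + 2 tsp = 8/3 tbsp) × 9/4 × 15 mL/tbsp = 90.0 mL

cocoa powder: 39.8 g; cornstarch: 1.0 kg; granulated sugar: 3.0 cup; maple syrup: 90.0 mL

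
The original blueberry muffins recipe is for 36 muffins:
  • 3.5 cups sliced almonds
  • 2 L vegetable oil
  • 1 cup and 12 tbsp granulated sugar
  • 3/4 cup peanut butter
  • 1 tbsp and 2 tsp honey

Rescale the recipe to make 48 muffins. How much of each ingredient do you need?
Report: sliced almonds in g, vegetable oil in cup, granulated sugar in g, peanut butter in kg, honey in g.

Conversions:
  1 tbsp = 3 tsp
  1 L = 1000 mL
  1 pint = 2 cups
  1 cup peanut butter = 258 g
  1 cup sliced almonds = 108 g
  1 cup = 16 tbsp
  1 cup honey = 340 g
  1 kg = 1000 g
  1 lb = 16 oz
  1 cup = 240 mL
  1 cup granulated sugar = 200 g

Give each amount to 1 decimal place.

sliced almonds: 504.0 g; vegetable oil: 11.1 cup; granulated sugar: 466.7 g; peanut butter: 0.3 kg; honey: 47.2 g

Scaling factor: 48/36 = 4/3.
sliced almonds: 3.5 cup × 4/3 × 108 g/cup = 504.0 g
vegetable oil: 2 L × 4/3 × 1000 mL/L ÷ 240 mL/cup ≈ 11.1 cup
granulated sugar: (1 cup + 12 tbsp = 1.75 cup) × 4/3 × 200 g/cup ≈ 466.7 g
peanut butter: 0.75 cup × 4/3 × 258 g/cup ÷ 1000 g/kg ≈ 0.3 kg
honey: (1 tbsp + 2 tsp = 5/3 tbsp) × 4/3 ÷ 16 tbsp/cup × 340 g/cup ≈ 47.2 g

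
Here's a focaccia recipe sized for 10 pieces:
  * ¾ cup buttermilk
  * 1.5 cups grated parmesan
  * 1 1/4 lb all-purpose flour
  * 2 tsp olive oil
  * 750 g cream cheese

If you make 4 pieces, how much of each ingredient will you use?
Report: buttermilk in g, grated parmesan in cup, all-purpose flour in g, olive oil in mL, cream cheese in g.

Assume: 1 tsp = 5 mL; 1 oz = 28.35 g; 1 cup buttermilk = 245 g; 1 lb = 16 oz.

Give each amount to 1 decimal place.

Scaling factor: 4/10 = 2/5 = 0.4.
buttermilk: 0.75 cup × 2/5 × 245 g/cup = 73.5 g
grated parmesan: 1.5 cup × 2/5 = 0.6 cup
all-purpose flour: 1.25 lb × 2/5 × 16 oz/lb × 28.35 g/oz = 226.8 g
olive oil: 2 tsp × 2/5 × 5 mL/tsp = 4.0 mL
cream cheese: 750 g × 2/5 = 300.0 g

buttermilk: 73.5 g; grated parmesan: 0.6 cup; all-purpose flour: 226.8 g; olive oil: 4.0 mL; cream cheese: 300.0 g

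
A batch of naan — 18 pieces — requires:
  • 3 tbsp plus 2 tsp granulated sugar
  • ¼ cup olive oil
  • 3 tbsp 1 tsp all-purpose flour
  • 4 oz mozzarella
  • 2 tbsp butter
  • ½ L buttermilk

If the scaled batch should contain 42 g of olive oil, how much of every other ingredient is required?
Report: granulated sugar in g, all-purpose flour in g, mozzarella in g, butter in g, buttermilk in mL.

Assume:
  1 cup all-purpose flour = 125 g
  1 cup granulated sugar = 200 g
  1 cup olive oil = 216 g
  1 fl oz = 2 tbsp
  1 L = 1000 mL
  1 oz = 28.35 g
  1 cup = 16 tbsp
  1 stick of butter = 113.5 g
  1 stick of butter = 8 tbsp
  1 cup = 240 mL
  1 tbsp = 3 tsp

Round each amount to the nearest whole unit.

The original recipe has 54 g of olive oil, so the scaling factor is 42 ÷ 54 = 7/9.
granulated sugar: (3 tbsp + 2 tsp = 11/3 tbsp) × 7/9 ÷ 16 tbsp/cup × 200 g/cup ≈ 36 g
all-purpose flour: (3 tbsp + 1 tsp = 10/3 tbsp) × 7/9 ÷ 16 tbsp/cup × 125 g/cup ≈ 20 g
mozzarella: 4 oz × 7/9 × 28.35 g/oz ≈ 88 g
butter: 2 tbsp × 7/9 ÷ 8 tbsp/stick × 113.5 g/stick ≈ 22 g
buttermilk: 0.5 L × 7/9 × 1000 mL/L ≈ 389 mL

granulated sugar: 36 g; all-purpose flour: 20 g; mozzarella: 88 g; butter: 22 g; buttermilk: 389 mL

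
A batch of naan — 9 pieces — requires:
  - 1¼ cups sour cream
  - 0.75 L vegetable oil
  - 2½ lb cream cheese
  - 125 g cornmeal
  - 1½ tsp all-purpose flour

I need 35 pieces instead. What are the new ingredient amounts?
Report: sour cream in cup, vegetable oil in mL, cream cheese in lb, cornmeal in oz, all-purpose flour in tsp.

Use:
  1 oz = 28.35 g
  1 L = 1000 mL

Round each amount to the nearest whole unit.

sour cream: 5 cup; vegetable oil: 2917 mL; cream cheese: 10 lb; cornmeal: 17 oz; all-purpose flour: 6 tsp

Scaling factor: 35/9.
sour cream: 1.25 cup × 35/9 ≈ 5 cup
vegetable oil: 0.75 L × 35/9 × 1000 mL/L ≈ 2917 mL
cream cheese: 2.5 lb × 35/9 ≈ 10 lb
cornmeal: 125 g × 35/9 ÷ 28.35 g/oz ≈ 17 oz
all-purpose flour: 1.5 tsp × 35/9 ≈ 6 tsp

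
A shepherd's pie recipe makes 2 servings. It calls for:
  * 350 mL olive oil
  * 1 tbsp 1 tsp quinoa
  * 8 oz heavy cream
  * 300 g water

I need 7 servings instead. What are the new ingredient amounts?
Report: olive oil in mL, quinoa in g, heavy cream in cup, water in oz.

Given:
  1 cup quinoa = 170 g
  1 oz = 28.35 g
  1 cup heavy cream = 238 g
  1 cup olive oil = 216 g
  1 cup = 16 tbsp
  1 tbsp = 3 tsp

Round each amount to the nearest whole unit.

Scaling factor: 7/2 = 3.5.
olive oil: 350 mL × 7/2 = 1225 mL
quinoa: (1 tbsp + 1 tsp = 4/3 tbsp) × 7/2 ÷ 16 tbsp/cup × 170 g/cup ≈ 50 g
heavy cream: 8 oz × 7/2 × 28.35 g/oz ÷ 238 g/cup ≈ 3 cup
water: 300 g × 7/2 ÷ 28.35 g/oz ≈ 37 oz

olive oil: 1225 mL; quinoa: 50 g; heavy cream: 3 cup; water: 37 oz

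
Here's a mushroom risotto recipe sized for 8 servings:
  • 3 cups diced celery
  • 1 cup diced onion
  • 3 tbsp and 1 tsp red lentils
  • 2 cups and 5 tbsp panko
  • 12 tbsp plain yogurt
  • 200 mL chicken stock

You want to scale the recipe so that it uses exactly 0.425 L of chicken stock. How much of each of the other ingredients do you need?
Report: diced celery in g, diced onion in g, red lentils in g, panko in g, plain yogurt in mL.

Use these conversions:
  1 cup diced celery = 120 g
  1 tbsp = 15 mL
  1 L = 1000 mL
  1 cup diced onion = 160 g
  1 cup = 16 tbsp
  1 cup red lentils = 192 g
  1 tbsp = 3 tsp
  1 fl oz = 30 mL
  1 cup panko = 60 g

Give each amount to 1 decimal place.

diced celery: 765.0 g; diced onion: 340.0 g; red lentils: 85.0 g; panko: 294.8 g; plain yogurt: 382.5 mL

The original recipe has 0.2 L of chicken stock, so the scaling factor is 0.425 ÷ 0.2 = 17/8 = 2.125.
diced celery: 3 cup × 17/8 × 120 g/cup = 765.0 g
diced onion: 1 cup × 17/8 × 160 g/cup = 340.0 g
red lentils: (3 tbsp + 1 tsp = 10/3 tbsp) × 17/8 ÷ 16 tbsp/cup × 192 g/cup = 85.0 g
panko: (2 cup + 5 tbsp = 2.3125 cup) × 17/8 × 60 g/cup ≈ 294.8 g
plain yogurt: 12 tbsp × 17/8 × 15 mL/tbsp = 382.5 mL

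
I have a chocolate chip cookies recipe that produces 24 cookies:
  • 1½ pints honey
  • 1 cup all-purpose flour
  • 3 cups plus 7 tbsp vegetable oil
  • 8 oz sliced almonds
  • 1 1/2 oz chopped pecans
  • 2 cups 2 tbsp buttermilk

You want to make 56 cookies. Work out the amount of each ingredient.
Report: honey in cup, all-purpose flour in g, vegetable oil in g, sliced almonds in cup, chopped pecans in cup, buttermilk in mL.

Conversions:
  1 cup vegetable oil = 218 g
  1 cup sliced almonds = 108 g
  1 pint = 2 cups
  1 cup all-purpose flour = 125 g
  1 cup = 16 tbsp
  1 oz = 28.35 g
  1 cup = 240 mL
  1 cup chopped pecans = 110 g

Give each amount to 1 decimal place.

honey: 7.0 cup; all-purpose flour: 291.7 g; vegetable oil: 1748.5 g; sliced almonds: 4.9 cup; chopped pecans: 0.9 cup; buttermilk: 1190.0 mL

Scaling factor: 56/24 = 7/3.
honey: 1.5 pint × 7/3 × 2 cup/pint = 7.0 cup
all-purpose flour: 1 cup × 7/3 × 125 g/cup ≈ 291.7 g
vegetable oil: (3 cup + 7 tbsp = 3.4375 cup) × 7/3 × 218 g/cup ≈ 1748.5 g
sliced almonds: 8 oz × 7/3 × 28.35 g/oz ÷ 108 g/cup = 4.9 cup
chopped pecans: 1.5 oz × 7/3 × 28.35 g/oz ÷ 110 g/cup ≈ 0.9 cup
buttermilk: (2 cup + 2 tbsp = 2.125 cup) × 7/3 × 240 mL/cup = 1190.0 mL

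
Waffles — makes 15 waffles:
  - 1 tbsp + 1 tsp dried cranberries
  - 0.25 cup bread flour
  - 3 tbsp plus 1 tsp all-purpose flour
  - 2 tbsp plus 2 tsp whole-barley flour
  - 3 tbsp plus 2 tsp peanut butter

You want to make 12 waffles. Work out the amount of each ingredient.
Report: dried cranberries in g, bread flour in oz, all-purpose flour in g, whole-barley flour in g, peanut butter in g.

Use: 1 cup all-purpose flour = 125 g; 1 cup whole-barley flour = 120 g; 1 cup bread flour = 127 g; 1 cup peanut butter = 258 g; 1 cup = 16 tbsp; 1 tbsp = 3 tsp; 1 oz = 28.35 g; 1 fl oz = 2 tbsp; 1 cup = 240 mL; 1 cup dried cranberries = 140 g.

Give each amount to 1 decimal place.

dried cranberries: 9.3 g; bread flour: 0.9 oz; all-purpose flour: 20.8 g; whole-barley flour: 16.0 g; peanut butter: 47.3 g

Scaling factor: 12/15 = 4/5 = 0.8.
dried cranberries: (1 tbsp + 1 tsp = 4/3 tbsp) × 4/5 ÷ 16 tbsp/cup × 140 g/cup ≈ 9.3 g
bread flour: 0.25 cup × 4/5 × 127 g/cup ÷ 28.35 g/oz ≈ 0.9 oz
all-purpose flour: (3 tbsp + 1 tsp = 10/3 tbsp) × 4/5 ÷ 16 tbsp/cup × 125 g/cup ≈ 20.8 g
whole-barley flour: (2 tbsp + 2 tsp = 8/3 tbsp) × 4/5 ÷ 16 tbsp/cup × 120 g/cup = 16.0 g
peanut butter: (3 tbsp + 2 tsp = 11/3 tbsp) × 4/5 ÷ 16 tbsp/cup × 258 g/cup = 47.3 g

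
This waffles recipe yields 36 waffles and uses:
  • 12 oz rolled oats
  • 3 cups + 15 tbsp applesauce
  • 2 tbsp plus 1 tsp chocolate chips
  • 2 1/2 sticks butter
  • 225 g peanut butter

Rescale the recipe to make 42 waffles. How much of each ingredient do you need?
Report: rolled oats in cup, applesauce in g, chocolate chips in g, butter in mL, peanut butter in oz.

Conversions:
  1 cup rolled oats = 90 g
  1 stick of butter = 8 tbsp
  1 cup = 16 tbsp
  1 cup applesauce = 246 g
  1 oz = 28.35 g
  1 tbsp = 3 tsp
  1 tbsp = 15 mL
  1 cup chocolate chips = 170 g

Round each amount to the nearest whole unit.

rolled oats: 4 cup; applesauce: 1130 g; chocolate chips: 29 g; butter: 350 mL; peanut butter: 9 oz

Scaling factor: 42/36 = 7/6.
rolled oats: 12 oz × 7/6 × 28.35 g/oz ÷ 90 g/cup ≈ 4 cup
applesauce: (3 cup + 15 tbsp = 3.9375 cup) × 7/6 × 246 g/cup ≈ 1130 g
chocolate chips: (2 tbsp + 1 tsp = 7/3 tbsp) × 7/6 ÷ 16 tbsp/cup × 170 g/cup ≈ 29 g
butter: 2.5 stick × 7/6 × 8 tbsp/stick × 15 mL/tbsp = 350 mL
peanut butter: 225 g × 7/6 ÷ 28.35 g/oz ≈ 9 oz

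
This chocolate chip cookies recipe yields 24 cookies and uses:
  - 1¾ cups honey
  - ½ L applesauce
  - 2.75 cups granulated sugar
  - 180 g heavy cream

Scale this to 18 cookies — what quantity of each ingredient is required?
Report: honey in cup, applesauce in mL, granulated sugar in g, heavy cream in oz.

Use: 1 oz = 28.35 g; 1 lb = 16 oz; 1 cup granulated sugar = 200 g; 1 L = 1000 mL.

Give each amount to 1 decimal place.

Scaling factor: 18/24 = 3/4 = 0.75.
honey: 1.75 cup × 3/4 ≈ 1.3 cup
applesauce: 0.5 L × 3/4 × 1000 mL/L = 375.0 mL
granulated sugar: 2.75 cup × 3/4 × 200 g/cup = 412.5 g
heavy cream: 180 g × 3/4 ÷ 28.35 g/oz ≈ 4.8 oz

honey: 1.3 cup; applesauce: 375.0 mL; granulated sugar: 412.5 g; heavy cream: 4.8 oz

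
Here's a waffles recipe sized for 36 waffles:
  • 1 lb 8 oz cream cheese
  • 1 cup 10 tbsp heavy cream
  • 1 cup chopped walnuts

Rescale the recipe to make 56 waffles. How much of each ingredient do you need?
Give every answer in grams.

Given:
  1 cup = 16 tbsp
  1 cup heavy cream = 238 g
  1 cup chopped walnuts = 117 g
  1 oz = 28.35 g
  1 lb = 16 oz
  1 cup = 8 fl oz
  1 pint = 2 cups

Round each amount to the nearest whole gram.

cream cheese: 1058 g; heavy cream: 602 g; chopped walnuts: 182 g

Scaling factor: 56/36 = 14/9.
cream cheese: (1 lb + 8 oz = 1.5 lb) × 14/9 × 16 oz/lb × 28.35 g/oz ≈ 1058 g
heavy cream: (1 cup + 10 tbsp = 1.625 cup) × 14/9 × 238 g/cup ≈ 602 g
chopped walnuts: 1 cup × 14/9 × 117 g/cup = 182 g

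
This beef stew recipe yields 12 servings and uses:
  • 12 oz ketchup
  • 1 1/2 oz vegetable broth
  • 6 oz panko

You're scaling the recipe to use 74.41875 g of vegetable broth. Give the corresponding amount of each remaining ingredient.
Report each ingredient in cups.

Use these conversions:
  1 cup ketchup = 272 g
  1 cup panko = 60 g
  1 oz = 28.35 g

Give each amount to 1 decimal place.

The original recipe has 42.525 g of vegetable broth, so the scaling factor is 74.41875 ÷ 42.525 = 7/4 = 1.75.
ketchup: 12 oz × 7/4 × 28.35 g/oz ÷ 272 g/cup ≈ 2.2 cup
panko: 6 oz × 7/4 × 28.35 g/oz ÷ 60 g/cup ≈ 5.0 cup

ketchup: 2.2 cup; panko: 5.0 cup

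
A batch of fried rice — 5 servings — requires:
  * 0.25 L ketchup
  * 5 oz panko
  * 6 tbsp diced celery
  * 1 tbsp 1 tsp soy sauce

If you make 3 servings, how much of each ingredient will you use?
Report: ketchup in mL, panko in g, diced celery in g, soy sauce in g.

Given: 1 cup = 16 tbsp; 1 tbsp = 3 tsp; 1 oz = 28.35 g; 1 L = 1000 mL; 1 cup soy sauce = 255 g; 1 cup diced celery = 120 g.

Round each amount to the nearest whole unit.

ketchup: 150 mL; panko: 85 g; diced celery: 27 g; soy sauce: 13 g

Scaling factor: 3/5 = 0.6.
ketchup: 0.25 L × 3/5 × 1000 mL/L = 150 mL
panko: 5 oz × 3/5 × 28.35 g/oz ≈ 85 g
diced celery: 6 tbsp × 3/5 ÷ 16 tbsp/cup × 120 g/cup = 27 g
soy sauce: (1 tbsp + 1 tsp = 4/3 tbsp) × 3/5 ÷ 16 tbsp/cup × 255 g/cup ≈ 13 g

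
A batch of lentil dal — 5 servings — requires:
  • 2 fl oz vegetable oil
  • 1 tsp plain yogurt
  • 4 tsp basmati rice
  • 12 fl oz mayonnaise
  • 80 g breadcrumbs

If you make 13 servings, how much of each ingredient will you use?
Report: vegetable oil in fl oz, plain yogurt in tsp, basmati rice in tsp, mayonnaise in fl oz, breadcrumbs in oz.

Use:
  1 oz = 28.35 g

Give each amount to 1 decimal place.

Scaling factor: 13/5 = 2.6.
vegetable oil: 2 fl oz × 13/5 = 5.2 fl oz
plain yogurt: 1 tsp × 13/5 = 2.6 tsp
basmati rice: 4 tsp × 13/5 = 10.4 tsp
mayonnaise: 12 fl oz × 13/5 = 31.2 fl oz
breadcrumbs: 80 g × 13/5 ÷ 28.35 g/oz ≈ 7.3 oz

vegetable oil: 5.2 fl oz; plain yogurt: 2.6 tsp; basmati rice: 10.4 tsp; mayonnaise: 31.2 fl oz; breadcrumbs: 7.3 oz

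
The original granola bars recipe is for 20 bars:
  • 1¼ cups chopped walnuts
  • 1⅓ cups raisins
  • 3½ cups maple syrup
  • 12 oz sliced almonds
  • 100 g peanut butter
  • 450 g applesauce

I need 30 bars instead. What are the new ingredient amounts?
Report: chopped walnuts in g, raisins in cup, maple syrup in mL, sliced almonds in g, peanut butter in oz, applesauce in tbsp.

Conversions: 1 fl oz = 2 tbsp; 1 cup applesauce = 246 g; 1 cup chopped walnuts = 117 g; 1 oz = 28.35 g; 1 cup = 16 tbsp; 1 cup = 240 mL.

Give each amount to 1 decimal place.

chopped walnuts: 219.4 g; raisins: 2.0 cup; maple syrup: 1260.0 mL; sliced almonds: 510.3 g; peanut butter: 5.3 oz; applesauce: 43.9 tbsp

Scaling factor: 30/20 = 3/2 = 1.5.
chopped walnuts: 1.25 cup × 3/2 × 117 g/cup ≈ 219.4 g
raisins: 4/3 cup × 3/2 = 2.0 cup
maple syrup: 3.5 cup × 3/2 × 240 mL/cup = 1260.0 mL
sliced almonds: 12 oz × 3/2 × 28.35 g/oz = 510.3 g
peanut butter: 100 g × 3/2 ÷ 28.35 g/oz ≈ 5.3 oz
applesauce: 450 g × 3/2 ÷ 246 g/cup × 16 tbsp/cup ≈ 43.9 tbsp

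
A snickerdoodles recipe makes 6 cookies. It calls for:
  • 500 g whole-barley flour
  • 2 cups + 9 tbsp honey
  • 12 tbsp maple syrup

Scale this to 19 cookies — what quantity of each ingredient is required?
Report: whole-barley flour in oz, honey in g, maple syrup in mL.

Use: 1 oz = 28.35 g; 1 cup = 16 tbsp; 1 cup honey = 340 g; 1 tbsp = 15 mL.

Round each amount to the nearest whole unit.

Scaling factor: 19/6.
whole-barley flour: 500 g × 19/6 ÷ 28.35 g/oz ≈ 56 oz
honey: (2 cup + 9 tbsp = 2.5625 cup) × 19/6 × 340 g/cup ≈ 2759 g
maple syrup: 12 tbsp × 19/6 × 15 mL/tbsp = 570 mL

whole-barley flour: 56 oz; honey: 2759 g; maple syrup: 570 mL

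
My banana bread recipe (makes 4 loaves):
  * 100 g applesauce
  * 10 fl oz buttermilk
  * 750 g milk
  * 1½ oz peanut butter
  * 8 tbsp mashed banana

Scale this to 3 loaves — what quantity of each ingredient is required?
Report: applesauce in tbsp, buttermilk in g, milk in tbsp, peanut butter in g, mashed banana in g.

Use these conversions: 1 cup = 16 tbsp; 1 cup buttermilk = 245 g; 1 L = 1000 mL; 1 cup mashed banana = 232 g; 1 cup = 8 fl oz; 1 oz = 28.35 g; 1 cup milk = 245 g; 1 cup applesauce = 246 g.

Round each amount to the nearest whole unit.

Scaling factor: 3/4 = 0.75.
applesauce: 100 g × 3/4 ÷ 246 g/cup × 16 tbsp/cup ≈ 5 tbsp
buttermilk: 10 fl oz × 3/4 ÷ 8 fl oz/cup × 245 g/cup ≈ 230 g
milk: 750 g × 3/4 ÷ 245 g/cup × 16 tbsp/cup ≈ 37 tbsp
peanut butter: 1.5 oz × 3/4 × 28.35 g/oz ≈ 32 g
mashed banana: 8 tbsp × 3/4 ÷ 16 tbsp/cup × 232 g/cup = 87 g

applesauce: 5 tbsp; buttermilk: 230 g; milk: 37 tbsp; peanut butter: 32 g; mashed banana: 87 g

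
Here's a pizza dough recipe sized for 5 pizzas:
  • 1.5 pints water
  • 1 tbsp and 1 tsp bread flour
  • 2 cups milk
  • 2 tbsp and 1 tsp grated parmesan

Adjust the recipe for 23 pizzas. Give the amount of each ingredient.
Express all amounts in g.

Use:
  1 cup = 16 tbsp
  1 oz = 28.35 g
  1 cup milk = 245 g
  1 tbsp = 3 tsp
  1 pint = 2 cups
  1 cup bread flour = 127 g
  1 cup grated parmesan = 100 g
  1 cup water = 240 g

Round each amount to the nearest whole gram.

water: 3312 g; bread flour: 49 g; milk: 2254 g; grated parmesan: 67 g

Scaling factor: 23/5 = 4.6.
water: 1.5 pint × 23/5 × 2 cup/pint × 240 g/cup = 3312 g
bread flour: (1 tbsp + 1 tsp = 4/3 tbsp) × 23/5 ÷ 16 tbsp/cup × 127 g/cup ≈ 49 g
milk: 2 cup × 23/5 × 245 g/cup = 2254 g
grated parmesan: (2 tbsp + 1 tsp = 7/3 tbsp) × 23/5 ÷ 16 tbsp/cup × 100 g/cup ≈ 67 g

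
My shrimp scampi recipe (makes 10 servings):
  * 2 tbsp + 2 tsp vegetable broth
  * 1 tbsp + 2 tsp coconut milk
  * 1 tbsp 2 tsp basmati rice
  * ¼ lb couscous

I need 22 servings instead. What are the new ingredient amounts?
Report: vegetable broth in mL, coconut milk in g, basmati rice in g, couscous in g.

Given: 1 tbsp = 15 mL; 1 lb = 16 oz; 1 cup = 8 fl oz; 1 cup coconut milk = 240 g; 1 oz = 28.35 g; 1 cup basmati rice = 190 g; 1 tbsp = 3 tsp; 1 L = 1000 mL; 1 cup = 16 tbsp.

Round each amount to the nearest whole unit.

vegetable broth: 88 mL; coconut milk: 55 g; basmati rice: 44 g; couscous: 249 g

Scaling factor: 22/10 = 11/5 = 2.2.
vegetable broth: (2 tbsp + 2 tsp = 8/3 tbsp) × 11/5 × 15 mL/tbsp = 88 mL
coconut milk: (1 tbsp + 2 tsp = 5/3 tbsp) × 11/5 ÷ 16 tbsp/cup × 240 g/cup = 55 g
basmati rice: (1 tbsp + 2 tsp = 5/3 tbsp) × 11/5 ÷ 16 tbsp/cup × 190 g/cup ≈ 44 g
couscous: 0.25 lb × 11/5 × 16 oz/lb × 28.35 g/oz ≈ 249 g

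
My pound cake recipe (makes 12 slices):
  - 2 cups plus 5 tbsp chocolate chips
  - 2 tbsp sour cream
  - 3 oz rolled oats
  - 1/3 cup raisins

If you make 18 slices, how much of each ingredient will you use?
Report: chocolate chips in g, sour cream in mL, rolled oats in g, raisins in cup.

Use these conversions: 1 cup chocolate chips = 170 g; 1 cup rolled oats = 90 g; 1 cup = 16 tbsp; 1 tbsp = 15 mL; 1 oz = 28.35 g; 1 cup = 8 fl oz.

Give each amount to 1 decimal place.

chocolate chips: 589.7 g; sour cream: 45.0 mL; rolled oats: 127.6 g; raisins: 0.5 cup

Scaling factor: 18/12 = 3/2 = 1.5.
chocolate chips: (2 cup + 5 tbsp = 2.3125 cup) × 3/2 × 170 g/cup ≈ 589.7 g
sour cream: 2 tbsp × 3/2 × 15 mL/tbsp = 45.0 mL
rolled oats: 3 oz × 3/2 × 28.35 g/oz ≈ 127.6 g
raisins: 1/3 cup × 3/2 = 0.5 cup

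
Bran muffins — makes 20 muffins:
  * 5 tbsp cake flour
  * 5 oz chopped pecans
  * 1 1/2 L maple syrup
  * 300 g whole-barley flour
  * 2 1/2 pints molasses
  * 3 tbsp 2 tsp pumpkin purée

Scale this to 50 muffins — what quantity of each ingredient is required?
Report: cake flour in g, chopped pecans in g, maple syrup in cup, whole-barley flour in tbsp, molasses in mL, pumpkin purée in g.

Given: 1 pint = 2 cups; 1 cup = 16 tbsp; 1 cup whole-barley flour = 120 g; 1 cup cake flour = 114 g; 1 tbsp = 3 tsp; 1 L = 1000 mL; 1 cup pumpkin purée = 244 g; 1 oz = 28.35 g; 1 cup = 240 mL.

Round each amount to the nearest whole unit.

cake flour: 89 g; chopped pecans: 354 g; maple syrup: 16 cup; whole-barley flour: 100 tbsp; molasses: 3000 mL; pumpkin purée: 140 g

Scaling factor: 50/20 = 5/2 = 2.5.
cake flour: 5 tbsp × 5/2 ÷ 16 tbsp/cup × 114 g/cup ≈ 89 g
chopped pecans: 5 oz × 5/2 × 28.35 g/oz ≈ 354 g
maple syrup: 1.5 L × 5/2 × 1000 mL/L ÷ 240 mL/cup ≈ 16 cup
whole-barley flour: 300 g × 5/2 ÷ 120 g/cup × 16 tbsp/cup = 100 tbsp
molasses: 2.5 pint × 5/2 × 2 cup/pint × 240 mL/cup = 3000 mL
pumpkin purée: (3 tbsp + 2 tsp = 11/3 tbsp) × 5/2 ÷ 16 tbsp/cup × 244 g/cup ≈ 140 g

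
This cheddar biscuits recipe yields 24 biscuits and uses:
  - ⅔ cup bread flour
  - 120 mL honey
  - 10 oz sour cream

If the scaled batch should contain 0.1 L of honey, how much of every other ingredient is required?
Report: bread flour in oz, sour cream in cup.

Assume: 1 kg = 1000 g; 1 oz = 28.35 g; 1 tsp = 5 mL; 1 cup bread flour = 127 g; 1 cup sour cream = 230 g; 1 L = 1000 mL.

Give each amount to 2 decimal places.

The original recipe has 0.12 L of honey, so the scaling factor is 0.1 ÷ 0.12 = 5/6.
bread flour: 2/3 cup × 5/6 × 127 g/cup ÷ 28.35 g/oz ≈ 2.49 oz
sour cream: 10 oz × 5/6 × 28.35 g/oz ÷ 230 g/cup ≈ 1.03 cup

bread flour: 2.49 oz; sour cream: 1.03 cup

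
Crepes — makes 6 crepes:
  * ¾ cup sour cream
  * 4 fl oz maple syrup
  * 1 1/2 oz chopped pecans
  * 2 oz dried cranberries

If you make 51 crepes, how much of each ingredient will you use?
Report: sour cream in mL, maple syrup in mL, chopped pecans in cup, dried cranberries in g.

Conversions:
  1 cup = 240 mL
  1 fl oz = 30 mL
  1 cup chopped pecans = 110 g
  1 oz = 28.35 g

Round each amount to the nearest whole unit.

sour cream: 1530 mL; maple syrup: 1020 mL; chopped pecans: 3 cup; dried cranberries: 482 g

Scaling factor: 51/6 = 17/2 = 8.5.
sour cream: 0.75 cup × 17/2 × 240 mL/cup = 1530 mL
maple syrup: 4 fl oz × 17/2 × 30 mL/fl oz = 1020 mL
chopped pecans: 1.5 oz × 17/2 × 28.35 g/oz ÷ 110 g/cup ≈ 3 cup
dried cranberries: 2 oz × 17/2 × 28.35 g/oz ≈ 482 g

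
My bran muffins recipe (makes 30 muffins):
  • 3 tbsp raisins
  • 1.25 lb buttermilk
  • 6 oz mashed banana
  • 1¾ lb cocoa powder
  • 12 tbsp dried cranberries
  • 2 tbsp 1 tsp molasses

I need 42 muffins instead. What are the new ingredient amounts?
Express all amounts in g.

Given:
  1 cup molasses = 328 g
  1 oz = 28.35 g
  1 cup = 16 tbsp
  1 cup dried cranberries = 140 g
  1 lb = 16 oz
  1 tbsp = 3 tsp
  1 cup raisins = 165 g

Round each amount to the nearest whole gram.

raisins: 43 g; buttermilk: 794 g; mashed banana: 238 g; cocoa powder: 1111 g; dried cranberries: 147 g; molasses: 67 g

Scaling factor: 42/30 = 7/5 = 1.4.
raisins: 3 tbsp × 7/5 ÷ 16 tbsp/cup × 165 g/cup ≈ 43 g
buttermilk: 1.25 lb × 7/5 × 16 oz/lb × 28.35 g/oz ≈ 794 g
mashed banana: 6 oz × 7/5 × 28.35 g/oz ≈ 238 g
cocoa powder: 1.75 lb × 7/5 × 16 oz/lb × 28.35 g/oz ≈ 1111 g
dried cranberries: 12 tbsp × 7/5 ÷ 16 tbsp/cup × 140 g/cup = 147 g
molasses: (2 tbsp + 1 tsp = 7/3 tbsp) × 7/5 ÷ 16 tbsp/cup × 328 g/cup ≈ 67 g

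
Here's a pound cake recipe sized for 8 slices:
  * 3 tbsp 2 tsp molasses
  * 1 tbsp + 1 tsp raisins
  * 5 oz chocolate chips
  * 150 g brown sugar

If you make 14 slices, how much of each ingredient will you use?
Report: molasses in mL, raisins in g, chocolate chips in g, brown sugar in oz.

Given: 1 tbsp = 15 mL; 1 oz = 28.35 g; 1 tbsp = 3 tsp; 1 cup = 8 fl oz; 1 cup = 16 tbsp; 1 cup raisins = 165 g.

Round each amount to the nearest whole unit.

Scaling factor: 14/8 = 7/4 = 1.75.
molasses: (3 tbsp + 2 tsp = 11/3 tbsp) × 7/4 × 15 mL/tbsp ≈ 96 mL
raisins: (1 tbsp + 1 tsp = 4/3 tbsp) × 7/4 ÷ 16 tbsp/cup × 165 g/cup ≈ 24 g
chocolate chips: 5 oz × 7/4 × 28.35 g/oz ≈ 248 g
brown sugar: 150 g × 7/4 ÷ 28.35 g/oz ≈ 9 oz

molasses: 96 mL; raisins: 24 g; chocolate chips: 248 g; brown sugar: 9 oz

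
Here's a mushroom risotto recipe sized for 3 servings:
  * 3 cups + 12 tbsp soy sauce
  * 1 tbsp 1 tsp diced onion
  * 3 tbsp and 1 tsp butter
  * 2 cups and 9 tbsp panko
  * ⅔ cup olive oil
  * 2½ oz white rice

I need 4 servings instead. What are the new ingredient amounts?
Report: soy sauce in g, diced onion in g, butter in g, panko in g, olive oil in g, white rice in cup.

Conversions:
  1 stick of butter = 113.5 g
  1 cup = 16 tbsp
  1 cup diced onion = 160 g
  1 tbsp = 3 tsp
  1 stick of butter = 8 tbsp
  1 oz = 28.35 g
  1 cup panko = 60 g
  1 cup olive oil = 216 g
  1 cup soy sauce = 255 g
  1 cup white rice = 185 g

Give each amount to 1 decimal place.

Scaling factor: 4/3.
soy sauce: (3 cup + 12 tbsp = 3.75 cup) × 4/3 × 255 g/cup = 1275.0 g
diced onion: (1 tbsp + 1 tsp = 4/3 tbsp) × 4/3 ÷ 16 tbsp/cup × 160 g/cup ≈ 17.8 g
butter: (3 tbsp + 1 tsp = 10/3 tbsp) × 4/3 ÷ 8 tbsp/stick × 113.5 g/stick ≈ 63.1 g
panko: (2 cup + 9 tbsp = 2.5625 cup) × 4/3 × 60 g/cup = 205.0 g
olive oil: 2/3 cup × 4/3 × 216 g/cup = 192.0 g
white rice: 2.5 oz × 4/3 × 28.35 g/oz ÷ 185 g/cup ≈ 0.5 cup

soy sauce: 1275.0 g; diced onion: 17.8 g; butter: 63.1 g; panko: 205.0 g; olive oil: 192.0 g; white rice: 0.5 cup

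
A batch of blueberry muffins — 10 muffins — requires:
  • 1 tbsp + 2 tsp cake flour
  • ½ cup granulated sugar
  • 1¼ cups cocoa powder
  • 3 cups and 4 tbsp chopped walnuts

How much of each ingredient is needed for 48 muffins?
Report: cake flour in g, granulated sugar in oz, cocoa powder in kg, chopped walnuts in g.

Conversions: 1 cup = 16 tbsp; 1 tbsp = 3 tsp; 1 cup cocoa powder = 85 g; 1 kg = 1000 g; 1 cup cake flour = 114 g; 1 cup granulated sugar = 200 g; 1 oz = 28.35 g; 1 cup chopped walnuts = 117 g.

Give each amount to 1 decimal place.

Scaling factor: 48/10 = 24/5 = 4.8.
cake flour: (1 tbsp + 2 tsp = 5/3 tbsp) × 24/5 ÷ 16 tbsp/cup × 114 g/cup = 57.0 g
granulated sugar: 0.5 cup × 24/5 × 200 g/cup ÷ 28.35 g/oz ≈ 16.9 oz
cocoa powder: 1.25 cup × 24/5 × 85 g/cup ÷ 1000 g/kg ≈ 0.5 kg
chopped walnuts: (3 cup + 4 tbsp = 3.25 cup) × 24/5 × 117 g/cup = 1825.2 g

cake flour: 57.0 g; granulated sugar: 16.9 oz; cocoa powder: 0.5 kg; chopped walnuts: 1825.2 g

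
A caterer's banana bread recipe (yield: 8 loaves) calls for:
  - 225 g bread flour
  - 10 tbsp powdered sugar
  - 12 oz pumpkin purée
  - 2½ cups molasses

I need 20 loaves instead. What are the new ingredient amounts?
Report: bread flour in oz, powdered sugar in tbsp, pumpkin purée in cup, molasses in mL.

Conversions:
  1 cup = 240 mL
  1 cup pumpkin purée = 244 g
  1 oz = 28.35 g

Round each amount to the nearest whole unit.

bread flour: 20 oz; powdered sugar: 25 tbsp; pumpkin purée: 3 cup; molasses: 1500 mL

Scaling factor: 20/8 = 5/2 = 2.5.
bread flour: 225 g × 5/2 ÷ 28.35 g/oz ≈ 20 oz
powdered sugar: 10 tbsp × 5/2 = 25 tbsp
pumpkin purée: 12 oz × 5/2 × 28.35 g/oz ÷ 244 g/cup ≈ 3 cup
molasses: 2.5 cup × 5/2 × 240 mL/cup = 1500 mL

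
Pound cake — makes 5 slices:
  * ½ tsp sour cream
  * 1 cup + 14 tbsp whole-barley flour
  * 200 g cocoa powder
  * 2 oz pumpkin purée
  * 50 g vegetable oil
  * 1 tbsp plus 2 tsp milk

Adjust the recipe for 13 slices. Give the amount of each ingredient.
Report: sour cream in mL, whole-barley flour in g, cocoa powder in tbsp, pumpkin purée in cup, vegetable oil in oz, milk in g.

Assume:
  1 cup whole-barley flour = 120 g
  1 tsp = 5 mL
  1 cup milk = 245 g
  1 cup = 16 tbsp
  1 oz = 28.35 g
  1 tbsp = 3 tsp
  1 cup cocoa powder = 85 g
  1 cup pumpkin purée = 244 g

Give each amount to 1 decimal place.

sour cream: 6.5 mL; whole-barley flour: 585.0 g; cocoa powder: 97.9 tbsp; pumpkin purée: 0.6 cup; vegetable oil: 4.6 oz; milk: 66.4 g

Scaling factor: 13/5 = 2.6.
sour cream: 0.5 tsp × 13/5 × 5 mL/tsp = 6.5 mL
whole-barley flour: (1 cup + 14 tbsp = 1.875 cup) × 13/5 × 120 g/cup = 585.0 g
cocoa powder: 200 g × 13/5 ÷ 85 g/cup × 16 tbsp/cup ≈ 97.9 tbsp
pumpkin purée: 2 oz × 13/5 × 28.35 g/oz ÷ 244 g/cup ≈ 0.6 cup
vegetable oil: 50 g × 13/5 ÷ 28.35 g/oz ≈ 4.6 oz
milk: (1 tbsp + 2 tsp = 5/3 tbsp) × 13/5 ÷ 16 tbsp/cup × 245 g/cup ≈ 66.4 g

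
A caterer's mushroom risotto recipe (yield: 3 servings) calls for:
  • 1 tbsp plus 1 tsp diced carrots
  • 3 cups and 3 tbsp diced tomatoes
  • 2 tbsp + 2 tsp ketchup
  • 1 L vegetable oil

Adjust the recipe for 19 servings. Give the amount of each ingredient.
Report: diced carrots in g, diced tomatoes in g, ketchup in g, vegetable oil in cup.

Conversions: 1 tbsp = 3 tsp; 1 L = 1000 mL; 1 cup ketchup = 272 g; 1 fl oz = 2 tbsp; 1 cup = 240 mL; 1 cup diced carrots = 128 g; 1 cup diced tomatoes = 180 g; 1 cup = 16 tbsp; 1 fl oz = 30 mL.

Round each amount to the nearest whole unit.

diced carrots: 68 g; diced tomatoes: 3634 g; ketchup: 287 g; vegetable oil: 26 cup

Scaling factor: 19/3.
diced carrots: (1 tbsp + 1 tsp = 4/3 tbsp) × 19/3 ÷ 16 tbsp/cup × 128 g/cup ≈ 68 g
diced tomatoes: (3 cup + 3 tbsp = 3.1875 cup) × 19/3 × 180 g/cup ≈ 3634 g
ketchup: (2 tbsp + 2 tsp = 8/3 tbsp) × 19/3 ÷ 16 tbsp/cup × 272 g/cup ≈ 287 g
vegetable oil: 1 L × 19/3 × 1000 mL/L ÷ 240 mL/cup ≈ 26 cup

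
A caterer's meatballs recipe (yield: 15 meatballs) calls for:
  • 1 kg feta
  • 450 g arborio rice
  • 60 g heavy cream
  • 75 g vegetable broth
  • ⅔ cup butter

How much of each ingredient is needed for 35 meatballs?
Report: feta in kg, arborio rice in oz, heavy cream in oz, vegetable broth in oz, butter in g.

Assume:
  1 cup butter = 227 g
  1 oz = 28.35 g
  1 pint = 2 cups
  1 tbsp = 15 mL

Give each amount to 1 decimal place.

feta: 2.3 kg; arborio rice: 37.0 oz; heavy cream: 4.9 oz; vegetable broth: 6.2 oz; butter: 353.1 g

Scaling factor: 35/15 = 7/3.
feta: 1 kg × 7/3 ≈ 2.3 kg
arborio rice: 450 g × 7/3 ÷ 28.35 g/oz ≈ 37.0 oz
heavy cream: 60 g × 7/3 ÷ 28.35 g/oz ≈ 4.9 oz
vegetable broth: 75 g × 7/3 ÷ 28.35 g/oz ≈ 6.2 oz
butter: 2/3 cup × 7/3 × 227 g/cup ≈ 353.1 g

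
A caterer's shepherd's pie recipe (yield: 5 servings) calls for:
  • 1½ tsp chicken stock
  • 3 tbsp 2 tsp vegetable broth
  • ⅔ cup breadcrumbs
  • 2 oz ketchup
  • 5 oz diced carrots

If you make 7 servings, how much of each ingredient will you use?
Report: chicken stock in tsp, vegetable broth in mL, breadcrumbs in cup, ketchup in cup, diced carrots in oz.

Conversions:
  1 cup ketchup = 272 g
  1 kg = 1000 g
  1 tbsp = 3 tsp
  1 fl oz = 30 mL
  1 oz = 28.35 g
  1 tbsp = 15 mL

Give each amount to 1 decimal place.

Scaling factor: 7/5 = 1.4.
chicken stock: 1.5 tsp × 7/5 = 2.1 tsp
vegetable broth: (3 tbsp + 2 tsp = 11/3 tbsp) × 7/5 × 15 mL/tbsp = 77.0 mL
breadcrumbs: 2/3 cup × 7/5 ≈ 0.9 cup
ketchup: 2 oz × 7/5 × 28.35 g/oz ÷ 272 g/cup ≈ 0.3 cup
diced carrots: 5 oz × 7/5 = 7.0 oz

chicken stock: 2.1 tsp; vegetable broth: 77.0 mL; breadcrumbs: 0.9 cup; ketchup: 0.3 cup; diced carrots: 7.0 oz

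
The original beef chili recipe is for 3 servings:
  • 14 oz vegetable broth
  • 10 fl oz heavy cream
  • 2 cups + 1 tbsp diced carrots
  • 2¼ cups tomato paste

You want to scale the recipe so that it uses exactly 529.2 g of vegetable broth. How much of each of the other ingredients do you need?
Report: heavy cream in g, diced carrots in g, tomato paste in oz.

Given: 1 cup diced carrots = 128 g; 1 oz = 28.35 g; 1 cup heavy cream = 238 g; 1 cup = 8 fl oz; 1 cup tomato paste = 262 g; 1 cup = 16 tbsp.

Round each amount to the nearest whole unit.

The original recipe has 396.9 g of vegetable broth, so the scaling factor is 529.2 ÷ 396.9 = 4/3.
heavy cream: 10 fl oz × 4/3 ÷ 8 fl oz/cup × 238 g/cup ≈ 397 g
diced carrots: (2 cup + 1 tbsp = 2.0625 cup) × 4/3 × 128 g/cup = 352 g
tomato paste: 2.25 cup × 4/3 × 262 g/cup ÷ 28.35 g/oz ≈ 28 oz

heavy cream: 397 g; diced carrots: 352 g; tomato paste: 28 oz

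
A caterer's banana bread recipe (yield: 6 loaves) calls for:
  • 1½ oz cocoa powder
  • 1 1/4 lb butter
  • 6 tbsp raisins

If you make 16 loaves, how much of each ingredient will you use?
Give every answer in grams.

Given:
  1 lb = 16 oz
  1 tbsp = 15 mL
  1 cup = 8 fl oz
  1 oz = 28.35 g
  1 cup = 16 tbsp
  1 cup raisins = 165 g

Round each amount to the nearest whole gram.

cocoa powder: 113 g; butter: 1512 g; raisins: 165 g

Scaling factor: 16/6 = 8/3.
cocoa powder: 1.5 oz × 8/3 × 28.35 g/oz ≈ 113 g
butter: 1.25 lb × 8/3 × 16 oz/lb × 28.35 g/oz = 1512 g
raisins: 6 tbsp × 8/3 ÷ 16 tbsp/cup × 165 g/cup = 165 g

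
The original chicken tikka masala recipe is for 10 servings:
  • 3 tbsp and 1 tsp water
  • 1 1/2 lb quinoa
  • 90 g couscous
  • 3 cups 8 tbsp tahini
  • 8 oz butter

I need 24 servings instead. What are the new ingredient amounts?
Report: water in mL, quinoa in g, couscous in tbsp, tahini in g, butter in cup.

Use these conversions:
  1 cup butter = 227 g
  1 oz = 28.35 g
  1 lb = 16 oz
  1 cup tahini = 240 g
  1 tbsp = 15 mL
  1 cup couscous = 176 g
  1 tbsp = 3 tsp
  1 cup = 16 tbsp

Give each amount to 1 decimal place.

Scaling factor: 24/10 = 12/5 = 2.4.
water: (3 tbsp + 1 tsp = 10/3 tbsp) × 12/5 × 15 mL/tbsp = 120.0 mL
quinoa: 1.5 lb × 12/5 × 16 oz/lb × 28.35 g/oz ≈ 1633.0 g
couscous: 90 g × 12/5 ÷ 176 g/cup × 16 tbsp/cup ≈ 19.6 tbsp
tahini: (3 cup + 8 tbsp = 3.5 cup) × 12/5 × 240 g/cup = 2016.0 g
butter: 8 oz × 12/5 × 28.35 g/oz ÷ 227 g/cup ≈ 2.4 cup

water: 120.0 mL; quinoa: 1633.0 g; couscous: 19.6 tbsp; tahini: 2016.0 g; butter: 2.4 cup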